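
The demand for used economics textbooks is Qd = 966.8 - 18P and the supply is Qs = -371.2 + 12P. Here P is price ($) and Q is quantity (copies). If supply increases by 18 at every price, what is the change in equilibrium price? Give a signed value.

ΔP = -0.6

The market clears where 966.8 - 18P = -371.2 + 12P. Rearranging, 30P = 1338, hence P* = 44.6.
From the demand curve, Q* = 966.8 - 18(44.6) = 164.
After the shift, supply is Qs = -353.2 + 12P.
Re-solving, 30P = 1320 gives P = 44 and Q = 174.8.
ΔP = 44 - 44.6 = -0.6.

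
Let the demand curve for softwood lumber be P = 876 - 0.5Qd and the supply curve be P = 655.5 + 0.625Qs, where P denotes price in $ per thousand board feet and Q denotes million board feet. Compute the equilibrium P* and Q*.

P* = 778, Q* = 196

Inverting to quantity form: Qd = 1752 - 2P and Qs = -1048.8 + 1.6P.
At equilibrium Qd = Qs, so 1752 - 2P = -1048.8 + 1.6P; collecting terms, 2800.8 = 3.6P and P* = 778.
Substitute back: Q* = 1752 - 2(778) = 196.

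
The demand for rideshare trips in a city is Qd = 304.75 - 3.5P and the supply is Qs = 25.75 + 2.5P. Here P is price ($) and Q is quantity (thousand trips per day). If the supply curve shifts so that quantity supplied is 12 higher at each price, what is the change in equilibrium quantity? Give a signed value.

ΔQ = 7

Equating demand and supply, 304.75 - 3.5P = 25.75 + 2.5P gives 6P = 279, so P* = 46.5.
Plugging P* into demand: Q* = 304.75 - 3.5(46.5) = 142.
After the shift, supply is Qs = 37.75 + 2.5P.
The new intersection has 267 = 6P, i.e. P = 44.5, Q = 149.
ΔQ = 149 - 142 = 7.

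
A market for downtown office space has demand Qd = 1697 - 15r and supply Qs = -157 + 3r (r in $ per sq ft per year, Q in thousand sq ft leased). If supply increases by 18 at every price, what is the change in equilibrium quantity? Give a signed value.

ΔQ = 15

At equilibrium Qd = Qs, so 1697 - 15r = -157 + 3r; collecting terms, 1854 = 18r and r* = 103.
From the demand curve, Q* = 1697 - 15(103) = 152.
After the shift, supply is Qs = -139 + 3r.
New equilibrium: 1836 = 18r, so r = 102 and Q = 167.
ΔQ = 167 - 152 = 15.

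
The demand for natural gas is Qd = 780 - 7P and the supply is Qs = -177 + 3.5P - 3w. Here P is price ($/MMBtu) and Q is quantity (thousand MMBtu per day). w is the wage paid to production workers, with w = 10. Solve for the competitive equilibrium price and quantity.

P* = 94, Q* = 122

With w = 10, supply is Qs = -207 + 3.5P.
At equilibrium Qd = Qs, so 780 - 7P = -207 + 3.5P; collecting terms, 987 = 10.5P and P* = 94.
Substitute back: Q* = 780 - 7(94) = 122.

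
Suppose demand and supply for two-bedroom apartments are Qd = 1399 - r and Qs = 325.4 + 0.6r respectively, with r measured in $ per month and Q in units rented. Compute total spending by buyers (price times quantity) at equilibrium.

Total spending by buyers = 488488

The market clears where 1399 - r = 325.4 + 0.6r. Rearranging, 1.6r = 1073.6, hence r* = 671.
From the demand curve, Q* = 1399 - 671 = 728.
Total spending by buyers = r* × Q* = 671 × 728 = 488488.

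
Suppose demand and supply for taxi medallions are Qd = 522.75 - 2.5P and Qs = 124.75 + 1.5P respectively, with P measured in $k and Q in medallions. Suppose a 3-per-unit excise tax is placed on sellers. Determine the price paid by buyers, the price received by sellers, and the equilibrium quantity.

P_b = 100.625, P_s = 97.625, Q = 271.1875

With a tax of 3 on sellers, they supply based on the net price P_s = P_b - 3, so Qs = 120.25 + 1.5P_b.
Set Qd = Qs: 522.75 - 2.5P_b = 120.25 + 1.5P_b, so 402.5 = 4P_b and P_b = 100.625.
Then P_s = 100.625 - 3 = 97.625 and Q = 522.75 - 2.5(100.625) = 271.1875.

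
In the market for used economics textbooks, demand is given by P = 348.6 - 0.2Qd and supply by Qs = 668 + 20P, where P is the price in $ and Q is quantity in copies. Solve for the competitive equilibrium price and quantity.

P* = 43, Q* = 1528

In direct form, Qd = 1743 - 5P.
Equating demand and supply, 1743 - 5P = 668 + 20P gives 25P = 1075, so P* = 43.
Substitute back: Q* = 1743 - 5(43) = 1528.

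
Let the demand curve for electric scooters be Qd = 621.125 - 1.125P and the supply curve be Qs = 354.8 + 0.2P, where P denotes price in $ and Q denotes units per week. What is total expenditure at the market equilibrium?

Total expenditure = 79395

At equilibrium Qd = Qs, so 621.125 - 1.125P = 354.8 + 0.2P; collecting terms, 266.325 = 1.325P and P* = 201.
Plugging P* into demand: Q* = 621.125 - 1.125(201) = 395.
Total expenditure = P* × Q* = 201 × 395 = 79395.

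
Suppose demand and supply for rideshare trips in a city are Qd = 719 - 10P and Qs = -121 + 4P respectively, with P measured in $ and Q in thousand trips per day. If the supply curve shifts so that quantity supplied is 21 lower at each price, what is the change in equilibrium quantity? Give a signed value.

Set Qd = Qs: 719 - 10P = -121 + 4P, so 840 = 14P and P* = 60.
Substitute back: Q* = 719 - 10(60) = 119.
After the shift, supply is Qs = -142 + 4P.
The new intersection has 861 = 14P, i.e. P = 61.5, Q = 104.
ΔQ = 104 - 119 = -15.

ΔQ = -15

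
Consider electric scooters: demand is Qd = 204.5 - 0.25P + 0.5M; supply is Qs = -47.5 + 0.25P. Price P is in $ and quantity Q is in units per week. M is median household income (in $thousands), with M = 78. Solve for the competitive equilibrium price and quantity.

P* = 582, Q* = 98

With M = 78, demand is Qd = 243.5 - 0.25P.
Equating demand and supply, 243.5 - 0.25P = -47.5 + 0.25P gives 0.5P = 291, so P* = 582.
Substitute back: Q* = 243.5 - 0.25(582) = 98.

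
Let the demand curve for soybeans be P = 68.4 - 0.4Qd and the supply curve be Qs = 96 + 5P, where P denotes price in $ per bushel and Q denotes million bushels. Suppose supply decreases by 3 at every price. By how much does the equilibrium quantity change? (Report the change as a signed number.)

In direct form, Qd = 171 - 2.5P.
At equilibrium Qd = Qs, so 171 - 2.5P = 96 + 5P; collecting terms, 75 = 7.5P and P* = 10.
Substitute back: Q* = 171 - 2.5(10) = 146.
After the shift, supply is Qs = 93 + 5P.
New equilibrium: 78 = 7.5P, so P = 10.4 and Q = 145.
ΔQ = 145 - 146 = -1.

ΔQ = -1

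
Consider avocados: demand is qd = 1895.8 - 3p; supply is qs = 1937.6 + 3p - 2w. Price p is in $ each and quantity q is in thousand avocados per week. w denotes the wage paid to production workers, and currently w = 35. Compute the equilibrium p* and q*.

With w = 35, supply is qs = 1867.6 + 3p.
The market clears where 1895.8 - 3p = 1867.6 + 3p. Rearranging, 6p = 28.2, hence p* = 4.7.
From the demand curve, q* = 1895.8 - 3(4.7) = 1881.7.

p* = 4.7, q* = 1881.7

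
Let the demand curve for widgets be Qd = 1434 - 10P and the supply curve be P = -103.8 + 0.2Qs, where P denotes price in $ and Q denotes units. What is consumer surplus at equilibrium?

Solving each curve for Q: Qs = 519 + 5P.
The market clears where 1434 - 10P = 519 + 5P. Rearranging, 15P = 915, hence P* = 61.
Substitute back: Q* = 1434 - 10(61) = 824.
Demand choke price (Qd = 0): P = 1434/10 = 143.4. Consumer surplus = ½ × (143.4 - 61) × 824 = 33948.8.

Consumer surplus = 33948.8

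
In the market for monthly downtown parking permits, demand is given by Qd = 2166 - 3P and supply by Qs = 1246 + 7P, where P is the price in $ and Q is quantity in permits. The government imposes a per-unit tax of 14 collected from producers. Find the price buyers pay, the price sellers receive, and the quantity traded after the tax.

The tax drives a wedge P_b - P_s = 14. Substituting P_s = P_b - 14 into supply: Qs = 1148 + 7P_b.
Set Qd = Qs: 2166 - 3P_b = 1148 + 7P_b, so 1018 = 10P_b and P_b = 101.8.
Then P_s = 101.8 - 14 = 87.8 and Q = 2166 - 3(101.8) = 1860.6.

P_b = 101.8, P_s = 87.8, Q = 1860.6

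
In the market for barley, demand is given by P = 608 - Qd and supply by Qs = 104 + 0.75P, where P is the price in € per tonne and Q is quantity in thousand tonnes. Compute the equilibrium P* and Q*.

P* = 288, Q* = 320

Rewriting in direct form: Qd = 608 - P.
The market clears where 608 - P = 104 + 0.75P. Rearranging, 1.75P = 504, hence P* = 288.
From the demand curve, Q* = 608 - 288 = 320.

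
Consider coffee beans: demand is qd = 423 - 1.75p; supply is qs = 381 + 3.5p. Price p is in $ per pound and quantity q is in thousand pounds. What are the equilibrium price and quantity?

Set qd = qs: 423 - 1.75p = 381 + 3.5p, so 42 = 5.25p and p* = 8.
Plugging p* into demand: q* = 423 - 1.75(8) = 409.

p* = 8, q* = 409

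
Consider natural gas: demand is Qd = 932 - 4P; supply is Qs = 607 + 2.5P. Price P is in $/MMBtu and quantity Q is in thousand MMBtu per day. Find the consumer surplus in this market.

The market clears where 932 - 4P = 607 + 2.5P. Rearranging, 6.5P = 325, hence P* = 50.
Substitute back: Q* = 932 - 4(50) = 732.
Demand choke price (Qd = 0): P = 932/4 = 233. Consumer surplus = ½ × (233 - 50) × 732 = 66978.

Consumer surplus = 66978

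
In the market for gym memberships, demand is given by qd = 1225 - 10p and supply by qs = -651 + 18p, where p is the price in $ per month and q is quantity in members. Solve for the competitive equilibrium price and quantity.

Equating demand and supply, 1225 - 10p = -651 + 18p gives 28p = 1876, so p* = 67.
Then q* = 1225 - 10(67) = 555.

p* = 67, q* = 555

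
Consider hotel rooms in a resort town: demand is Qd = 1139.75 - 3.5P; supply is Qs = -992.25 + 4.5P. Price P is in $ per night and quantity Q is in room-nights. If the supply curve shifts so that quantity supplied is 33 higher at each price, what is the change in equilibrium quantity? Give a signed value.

ΔQ = 14.4375

At equilibrium Qd = Qs, so 1139.75 - 3.5P = -992.25 + 4.5P; collecting terms, 2132 = 8P and P* = 266.5.
From the demand curve, Q* = 1139.75 - 3.5(266.5) = 207.
After the shift, supply is Qs = -959.25 + 4.5P.
Re-solving, 8P = 2099 gives P = 262.375 and Q = 221.4375.
ΔQ = 221.4375 - 207 = 14.4375.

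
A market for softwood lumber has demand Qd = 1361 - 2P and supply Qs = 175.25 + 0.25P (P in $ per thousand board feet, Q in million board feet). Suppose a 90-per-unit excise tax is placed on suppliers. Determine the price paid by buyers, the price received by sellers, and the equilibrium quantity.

P_b = 537, P_s = 447, Q = 287

The tax drives a wedge P_b - P_s = 90. Substituting P_s = P_b - 90 into supply: Qs = 152.75 + 0.25P_b.
Equate demand and the shifted supply: 1361 - 2P_b = 152.75 + 0.25P_b, giving 2.25P_b = 1208.25, so P_b = 537.
So P_s = 447 and the quantity traded is Q = 1361 - 2(537) = 287.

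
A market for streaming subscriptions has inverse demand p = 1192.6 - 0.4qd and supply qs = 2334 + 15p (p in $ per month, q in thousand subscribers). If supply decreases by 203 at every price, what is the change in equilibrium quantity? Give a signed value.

Δq = -29

Solving each curve for q: qd = 2981.5 - 2.5p.
At equilibrium qd = qs, so 2981.5 - 2.5p = 2334 + 15p; collecting terms, 647.5 = 17.5p and p* = 37.
Then q* = 2981.5 - 2.5(37) = 2889.
After the shift, supply is qs = 2131 + 15p.
New equilibrium: 850.5 = 17.5p, so p = 48.6 and q = 2860.
Δq = 2860 - 2889 = -29.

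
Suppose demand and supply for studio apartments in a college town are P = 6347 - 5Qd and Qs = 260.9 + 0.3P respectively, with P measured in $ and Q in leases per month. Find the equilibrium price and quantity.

P* = 2017, Q* = 866

Rewriting in direct form: Qd = 1269.4 - 0.2P.
Equating demand and supply, 1269.4 - 0.2P = 260.9 + 0.3P gives 0.5P = 1008.5, so P* = 2017.
Substitute back: Q* = 1269.4 - 0.2(2017) = 866.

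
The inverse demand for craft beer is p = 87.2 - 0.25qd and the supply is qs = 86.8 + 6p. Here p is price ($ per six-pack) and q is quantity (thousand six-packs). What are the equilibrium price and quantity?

Inverting to quantity form: qd = 348.8 - 4p.
Set qd = qs: 348.8 - 4p = 86.8 + 6p, so 262 = 10p and p* = 26.2.
Then q* = 348.8 - 4(26.2) = 244.

p* = 26.2, q* = 244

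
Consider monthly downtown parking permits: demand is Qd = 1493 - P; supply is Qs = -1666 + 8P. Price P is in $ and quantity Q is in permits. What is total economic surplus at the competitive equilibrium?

Total surplus = 733592.25

At equilibrium Qd = Qs, so 1493 - P = -1666 + 8P; collecting terms, 3159 = 9P and P* = 351.
From the demand curve, Q* = 1493 - 351 = 1142.
Demand choke price = 1493; supply choke price = 208.25. CS = ½(1493 - 351)(1142) = 652082; PS = ½(351 - 208.25)(1142) = 81510.25. Total surplus = 733592.25.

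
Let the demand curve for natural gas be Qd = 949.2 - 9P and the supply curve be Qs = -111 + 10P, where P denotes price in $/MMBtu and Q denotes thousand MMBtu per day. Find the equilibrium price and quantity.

Set Qd = Qs: 949.2 - 9P = -111 + 10P, so 1060.2 = 19P and P* = 55.8.
Then Q* = 949.2 - 9(55.8) = 447.

P* = 55.8, Q* = 447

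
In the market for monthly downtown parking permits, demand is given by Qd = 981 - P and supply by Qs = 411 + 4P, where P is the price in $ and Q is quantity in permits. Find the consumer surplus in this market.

The market clears where 981 - P = 411 + 4P. Rearranging, 5P = 570, hence P* = 114.
Then Q* = 981 - 114 = 867.
Demand choke price (Qd = 0): P = 981. Consumer surplus = ½ × (981 - 114) × 867 = 375844.5.

Consumer surplus = 375844.5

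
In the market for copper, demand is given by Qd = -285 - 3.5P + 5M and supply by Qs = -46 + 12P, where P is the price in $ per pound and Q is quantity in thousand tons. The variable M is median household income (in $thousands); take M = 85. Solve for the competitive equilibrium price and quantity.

With M = 85, demand is Qd = 140 - 3.5P.
At equilibrium Qd = Qs, so 140 - 3.5P = -46 + 12P; collecting terms, 186 = 15.5P and P* = 12.
From the demand curve, Q* = 140 - 3.5(12) = 98.

P* = 12, Q* = 98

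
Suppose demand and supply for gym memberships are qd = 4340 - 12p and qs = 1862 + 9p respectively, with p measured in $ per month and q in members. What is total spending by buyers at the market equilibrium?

Equating demand and supply, 4340 - 12p = 1862 + 9p gives 21p = 2478, so p* = 118.
Substitute back: q* = 4340 - 12(118) = 2924.
Total spending by buyers = p* × q* = 118 × 2924 = 345032.

Total spending by buyers = 345032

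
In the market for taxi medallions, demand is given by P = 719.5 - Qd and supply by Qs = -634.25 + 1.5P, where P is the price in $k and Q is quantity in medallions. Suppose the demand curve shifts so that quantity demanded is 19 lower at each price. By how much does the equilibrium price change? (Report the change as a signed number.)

In direct form, Qd = 719.5 - P.
Set Qd = Qs: 719.5 - P = -634.25 + 1.5P, so 1353.75 = 2.5P and P* = 541.5.
From the demand curve, Q* = 719.5 - 541.5 = 178.
After the shift, demand is Qd = 700.5 - P.
Re-solving, 2.5P = 1334.75 gives P = 533.9 and Q = 166.6.
ΔP = 533.9 - 541.5 = -7.6.

ΔP = -7.6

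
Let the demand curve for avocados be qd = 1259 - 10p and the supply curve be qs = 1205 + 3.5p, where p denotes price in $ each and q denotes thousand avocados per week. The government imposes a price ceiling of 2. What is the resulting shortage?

Shortage = 27

Evaluating both curves at the ceiling price 2 gives qd = 1239, qs = 1212.
Shortage = qd - qs = 1239 - 1212 = 27.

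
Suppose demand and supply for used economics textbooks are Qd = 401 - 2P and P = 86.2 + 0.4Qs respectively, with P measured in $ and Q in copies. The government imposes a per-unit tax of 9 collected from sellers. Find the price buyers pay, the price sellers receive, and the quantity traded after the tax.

P_b = 142, P_s = 133, Q = 117

In direct form, Qs = -215.5 + 2.5P.
With a tax of 9 on sellers, they supply based on the net price P_s = P_b - 9, so Qs = -238 + 2.5P_b.
Market clearing requires 401 - 2P_b = -238 + 2.5P_b; hence 639 = 4.5P_b and P_b = 142.
Then P_s = 142 - 9 = 133 and Q = 401 - 2(142) = 117.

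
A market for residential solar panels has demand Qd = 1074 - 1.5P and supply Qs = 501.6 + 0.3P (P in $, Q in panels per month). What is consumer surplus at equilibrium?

Equating demand and supply, 1074 - 1.5P = 501.6 + 0.3P gives 1.8P = 572.4, so P* = 318.
Plugging P* into demand: Q* = 1074 - 1.5(318) = 597.
Demand choke price (Qd = 0): P = 1074/1.5 = 716. Consumer surplus = ½ × (716 - 318) × 597 = 118803.

Consumer surplus = 118803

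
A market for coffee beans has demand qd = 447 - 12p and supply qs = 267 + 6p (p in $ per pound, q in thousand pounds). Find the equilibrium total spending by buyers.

Total spending by buyers = 3270

The market clears where 447 - 12p = 267 + 6p. Rearranging, 18p = 180, hence p* = 10.
Substitute back: q* = 447 - 12(10) = 327.
Total spending by buyers = p* × q* = 10 × 327 = 3270.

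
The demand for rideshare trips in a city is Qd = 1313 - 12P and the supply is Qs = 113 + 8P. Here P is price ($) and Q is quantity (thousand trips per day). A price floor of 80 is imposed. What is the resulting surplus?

Surplus = 400

At P = 80: Qd = 353 and Qs = 753.
Surplus = Qs - Qd = 753 - 353 = 400.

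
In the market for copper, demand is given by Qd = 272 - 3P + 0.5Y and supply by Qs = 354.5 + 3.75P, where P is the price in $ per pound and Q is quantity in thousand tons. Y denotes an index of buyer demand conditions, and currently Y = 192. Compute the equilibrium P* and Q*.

P* = 2, Q* = 362

With Y = 192, demand is Qd = 368 - 3P.
The market clears where 368 - 3P = 354.5 + 3.75P. Rearranging, 6.75P = 13.5, hence P* = 2.
Plugging P* into demand: Q* = 368 - 3(2) = 362.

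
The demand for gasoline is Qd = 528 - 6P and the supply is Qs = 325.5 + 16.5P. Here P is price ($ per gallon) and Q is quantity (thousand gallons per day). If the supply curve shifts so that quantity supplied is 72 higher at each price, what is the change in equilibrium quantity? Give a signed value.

ΔQ = 19.2

At equilibrium Qd = Qs, so 528 - 6P = 325.5 + 16.5P; collecting terms, 202.5 = 22.5P and P* = 9.
From the demand curve, Q* = 528 - 6(9) = 474.
After the shift, supply is Qs = 397.5 + 16.5P.
The new intersection has 130.5 = 22.5P, i.e. P = 5.8, Q = 493.2.
ΔQ = 493.2 - 474 = 19.2.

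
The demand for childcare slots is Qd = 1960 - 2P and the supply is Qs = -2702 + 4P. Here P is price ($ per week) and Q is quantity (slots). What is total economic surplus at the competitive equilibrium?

At equilibrium Qd = Qs, so 1960 - 2P = -2702 + 4P; collecting terms, 4662 = 6P and P* = 777.
From the demand curve, Q* = 1960 - 2(777) = 406.
Demand choke price = 980; supply choke price = 675.5. CS = ½(980 - 777)(406) = 41209; PS = ½(777 - 675.5)(406) = 20604.5. Total surplus = 61813.5.

Total surplus = 61813.5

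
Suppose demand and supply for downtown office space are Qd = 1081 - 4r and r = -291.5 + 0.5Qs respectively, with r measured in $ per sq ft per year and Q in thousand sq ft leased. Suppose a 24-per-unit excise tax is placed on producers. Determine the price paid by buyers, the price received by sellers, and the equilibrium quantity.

In direct form, Qs = 583 + 2r.
With a tax of 24 on producers, they supply based on the net price r_s = r_b - 24, so Qs = 535 + 2r_b.
Market clearing requires 1081 - 4r_b = 535 + 2r_b; hence 546 = 6r_b and r_b = 91.
So r_s = 67 and the quantity traded is Q = 1081 - 4(91) = 717.

r_b = 91, r_s = 67, Q = 717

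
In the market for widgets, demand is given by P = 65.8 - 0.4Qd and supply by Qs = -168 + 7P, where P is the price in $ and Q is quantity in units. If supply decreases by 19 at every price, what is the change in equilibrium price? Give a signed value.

ΔP = 2

Inverting to quantity form: Qd = 164.5 - 2.5P.
Equating demand and supply, 164.5 - 2.5P = -168 + 7P gives 9.5P = 332.5, so P* = 35.
From the demand curve, Q* = 164.5 - 2.5(35) = 77.
After the shift, supply is Qs = -187 + 7P.
New equilibrium: 351.5 = 9.5P, so P = 37 and Q = 72.
ΔP = 37 - 35 = 2.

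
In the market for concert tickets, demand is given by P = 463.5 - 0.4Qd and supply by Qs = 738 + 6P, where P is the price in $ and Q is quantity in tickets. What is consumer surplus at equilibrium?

Consumer surplus = 214245

Inverting to quantity form: Qd = 1158.75 - 2.5P.
The market clears where 1158.75 - 2.5P = 738 + 6P. Rearranging, 8.5P = 420.75, hence P* = 49.5.
Plugging P* into demand: Q* = 1158.75 - 2.5(49.5) = 1035.
Demand choke price (Qd = 0): P = 1158.75/2.5 = 463.5. Consumer surplus = ½ × (463.5 - 49.5) × 1035 = 214245.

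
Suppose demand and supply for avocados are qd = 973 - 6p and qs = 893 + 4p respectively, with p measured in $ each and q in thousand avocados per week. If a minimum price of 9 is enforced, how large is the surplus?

At p = 9: qd = 919 and qs = 929.
Surplus = qs - qd = 929 - 919 = 10.

Surplus = 10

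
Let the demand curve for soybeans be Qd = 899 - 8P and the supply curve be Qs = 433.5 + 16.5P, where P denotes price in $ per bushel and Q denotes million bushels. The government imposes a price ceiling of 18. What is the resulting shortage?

Shortage = 24.5

With P fixed at 18, quantity demanded is 755 and quantity supplied is 730.5.
Shortage = Qd - Qs = 755 - 730.5 = 24.5.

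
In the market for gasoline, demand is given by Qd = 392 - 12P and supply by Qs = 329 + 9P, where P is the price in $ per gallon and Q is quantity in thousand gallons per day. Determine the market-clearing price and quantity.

P* = 3, Q* = 356

The market clears where 392 - 12P = 329 + 9P. Rearranging, 21P = 63, hence P* = 3.
From the demand curve, Q* = 392 - 12(3) = 356.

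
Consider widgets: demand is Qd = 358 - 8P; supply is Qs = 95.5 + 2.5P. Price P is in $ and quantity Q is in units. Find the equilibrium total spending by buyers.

At equilibrium Qd = Qs, so 358 - 8P = 95.5 + 2.5P; collecting terms, 262.5 = 10.5P and P* = 25.
Then Q* = 358 - 8(25) = 158.
Total spending by buyers = P* × Q* = 25 × 158 = 3950.

Total spending by buyers = 3950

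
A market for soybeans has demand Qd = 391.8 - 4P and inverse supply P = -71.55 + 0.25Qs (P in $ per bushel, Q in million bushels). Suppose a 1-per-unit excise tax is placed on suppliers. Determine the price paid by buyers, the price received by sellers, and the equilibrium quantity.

Inverting to quantity form: Qs = 286.2 + 4P.
The tax drives a wedge P_b - P_s = 1. Substituting P_s = P_b - 1 into supply: Qs = 282.2 + 4P_b.
Equate demand and the shifted supply: 391.8 - 4P_b = 282.2 + 4P_b, giving 8P_b = 109.6, so P_b = 13.7.
Then P_s = 13.7 - 1 = 12.7 and Q = 391.8 - 4(13.7) = 337.

P_b = 13.7, P_s = 12.7, Q = 337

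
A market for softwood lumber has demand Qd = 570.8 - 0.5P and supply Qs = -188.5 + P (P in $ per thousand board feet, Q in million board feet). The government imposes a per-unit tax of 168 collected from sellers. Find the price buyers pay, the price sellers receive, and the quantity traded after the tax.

The tax drives a wedge P_b - P_s = 168. Substituting P_s = P_b - 168 into supply: Qs = -356.5 + P_b.
Market clearing requires 570.8 - 0.5P_b = -356.5 + P_b; hence 927.3 = 1.5P_b and P_b = 618.2.
Then P_s = 618.2 - 168 = 450.2 and Q = 570.8 - 0.5(618.2) = 261.7.

P_b = 618.2, P_s = 450.2, Q = 261.7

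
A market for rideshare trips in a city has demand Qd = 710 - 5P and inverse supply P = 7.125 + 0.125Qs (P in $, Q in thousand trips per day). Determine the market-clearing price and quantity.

P* = 59, Q* = 415

Inverting to quantity form: Qs = -57 + 8P.
Equating demand and supply, 710 - 5P = -57 + 8P gives 13P = 767, so P* = 59.
From the demand curve, Q* = 710 - 5(59) = 415.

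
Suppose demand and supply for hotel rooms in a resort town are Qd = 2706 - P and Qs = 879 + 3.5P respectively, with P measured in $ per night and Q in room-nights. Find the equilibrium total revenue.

At equilibrium Qd = Qs, so 2706 - P = 879 + 3.5P; collecting terms, 1827 = 4.5P and P* = 406.
From the demand curve, Q* = 2706 - 406 = 2300.
Total revenue = P* × Q* = 406 × 2300 = 933800.

Total revenue = 933800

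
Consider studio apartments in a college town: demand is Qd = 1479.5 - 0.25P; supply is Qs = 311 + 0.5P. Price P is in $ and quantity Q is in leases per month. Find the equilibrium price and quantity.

Set Qd = Qs: 1479.5 - 0.25P = 311 + 0.5P, so 1168.5 = 0.75P and P* = 1558.
Substitute back: Q* = 1479.5 - 0.25(1558) = 1090.

P* = 1558, Q* = 1090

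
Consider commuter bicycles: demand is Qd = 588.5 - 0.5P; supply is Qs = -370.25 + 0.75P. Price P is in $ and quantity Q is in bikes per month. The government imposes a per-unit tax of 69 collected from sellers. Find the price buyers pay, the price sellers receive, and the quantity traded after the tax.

The tax drives a wedge P_b - P_s = 69. Substituting P_s = P_b - 69 into supply: Qs = -422 + 0.75P_b.
Equate demand and the shifted supply: 588.5 - 0.5P_b = -422 + 0.75P_b, giving 1.25P_b = 1010.5, so P_b = 808.4.
Then P_s = 808.4 - 69 = 739.4 and Q = 588.5 - 0.5(808.4) = 184.3.

P_b = 808.4, P_s = 739.4, Q = 184.3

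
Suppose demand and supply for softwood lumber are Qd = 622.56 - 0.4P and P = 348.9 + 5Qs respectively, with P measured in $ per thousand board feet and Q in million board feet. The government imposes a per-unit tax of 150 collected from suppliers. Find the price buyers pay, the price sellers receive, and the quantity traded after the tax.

In direct form, Qs = -69.78 + 0.2P.
The tax drives a wedge P_b - P_s = 150. Substituting P_s = P_b - 150 into supply: Qs = -99.78 + 0.2P_b.
Set Qd = Qs: 622.56 - 0.4P_b = -99.78 + 0.2P_b, so 722.34 = 0.6P_b and P_b = 1203.9.
So P_s = 1053.9 and the quantity traded is Q = 622.56 - 0.4(1203.9) = 141.

P_b = 1203.9, P_s = 1053.9, Q = 141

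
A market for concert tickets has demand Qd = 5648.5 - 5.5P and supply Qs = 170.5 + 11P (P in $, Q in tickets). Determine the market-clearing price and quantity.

P* = 332, Q* = 3822.5

Equating demand and supply, 5648.5 - 5.5P = 170.5 + 11P gives 16.5P = 5478, so P* = 332.
Plugging P* into demand: Q* = 5648.5 - 5.5(332) = 3822.5.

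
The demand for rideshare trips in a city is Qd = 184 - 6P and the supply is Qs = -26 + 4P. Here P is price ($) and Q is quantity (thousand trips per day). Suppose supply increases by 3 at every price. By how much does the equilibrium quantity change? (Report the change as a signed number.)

Equating demand and supply, 184 - 6P = -26 + 4P gives 10P = 210, so P* = 21.
From the demand curve, Q* = 184 - 6(21) = 58.
After the shift, supply is Qs = -23 + 4P.
Re-solving, 10P = 207 gives P = 20.7 and Q = 59.8.
ΔQ = 59.8 - 58 = 1.8.

ΔQ = 1.8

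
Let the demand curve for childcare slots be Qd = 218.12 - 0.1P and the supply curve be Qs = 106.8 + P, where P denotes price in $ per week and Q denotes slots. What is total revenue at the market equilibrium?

Total revenue = 21049.6

Equating demand and supply, 218.12 - 0.1P = 106.8 + P gives 1.1P = 111.32, so P* = 101.2.
Then Q* = 218.12 - 0.1(101.2) = 208.
Total revenue = P* × Q* = 101.2 × 208 = 21049.6.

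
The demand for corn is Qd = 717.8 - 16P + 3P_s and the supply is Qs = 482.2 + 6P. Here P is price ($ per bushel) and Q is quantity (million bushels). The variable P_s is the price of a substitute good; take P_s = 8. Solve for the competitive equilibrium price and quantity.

P* = 11.8, Q* = 553

With P_s = 8, demand is Qd = 741.8 - 16P.
Set Qd = Qs: 741.8 - 16P = 482.2 + 6P, so 259.6 = 22P and P* = 11.8.
From the demand curve, Q* = 741.8 - 16(11.8) = 553.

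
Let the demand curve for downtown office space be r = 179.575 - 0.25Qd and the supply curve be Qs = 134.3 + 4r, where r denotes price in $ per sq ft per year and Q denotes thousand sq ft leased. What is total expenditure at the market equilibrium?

Total expenditure = 31119.9

Inverting to quantity form: Qd = 718.3 - 4r.
Equating demand and supply, 718.3 - 4r = 134.3 + 4r gives 8r = 584, so r* = 73.
From the demand curve, Q* = 718.3 - 4(73) = 426.3.
Total expenditure = r* × Q* = 73 × 426.3 = 31119.9.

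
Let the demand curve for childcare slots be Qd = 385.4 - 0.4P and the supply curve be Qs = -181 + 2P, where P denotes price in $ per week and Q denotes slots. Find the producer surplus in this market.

Equating demand and supply, 385.4 - 0.4P = -181 + 2P gives 2.4P = 566.4, so P* = 236.
From the demand curve, Q* = 385.4 - 0.4(236) = 291.
Supply choke price (Qs = 0): P = 90.5. Producer surplus = ½ × (236 - 90.5) × 291 = 21170.25.

Producer surplus = 21170.25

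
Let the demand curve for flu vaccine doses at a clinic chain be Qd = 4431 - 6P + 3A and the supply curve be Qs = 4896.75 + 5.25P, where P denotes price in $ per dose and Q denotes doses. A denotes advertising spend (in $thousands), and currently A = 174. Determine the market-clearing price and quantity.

With A = 174, demand is Qd = 4953 - 6P.
At equilibrium Qd = Qs, so 4953 - 6P = 4896.75 + 5.25P; collecting terms, 56.25 = 11.25P and P* = 5.
From the demand curve, Q* = 4953 - 6(5) = 4923.

P* = 5, Q* = 4923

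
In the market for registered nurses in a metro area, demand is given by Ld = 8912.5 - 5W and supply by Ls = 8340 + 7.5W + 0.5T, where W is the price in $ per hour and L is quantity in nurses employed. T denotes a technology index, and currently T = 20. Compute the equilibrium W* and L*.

W* = 45, L* = 8687.5

With T = 20, supply is Ls = 8350 + 7.5W.
Set Ld = Ls: 8912.5 - 5W = 8350 + 7.5W, so 562.5 = 12.5W and W* = 45.
Plugging W* into demand: L* = 8912.5 - 5(45) = 8687.5.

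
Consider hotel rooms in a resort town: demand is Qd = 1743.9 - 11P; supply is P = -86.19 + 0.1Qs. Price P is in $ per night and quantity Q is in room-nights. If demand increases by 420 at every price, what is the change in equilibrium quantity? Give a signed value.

ΔQ = 200

In direct form, Qs = 861.9 + 10P.
Equating demand and supply, 1743.9 - 11P = 861.9 + 10P gives 21P = 882, so P* = 42.
Plugging P* into demand: Q* = 1743.9 - 11(42) = 1281.9.
After the shift, demand is Qd = 2163.9 - 11P.
The new intersection has 1302 = 21P, i.e. P = 62, Q = 1481.9.
ΔQ = 1481.9 - 1281.9 = 200.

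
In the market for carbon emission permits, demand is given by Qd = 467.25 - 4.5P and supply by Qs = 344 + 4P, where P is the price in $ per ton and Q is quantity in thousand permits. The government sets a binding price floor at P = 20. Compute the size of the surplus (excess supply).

Surplus = 46.75

At P = 20: Qd = 377.25 and Qs = 424.
Surplus = Qs - Qd = 424 - 377.25 = 46.75.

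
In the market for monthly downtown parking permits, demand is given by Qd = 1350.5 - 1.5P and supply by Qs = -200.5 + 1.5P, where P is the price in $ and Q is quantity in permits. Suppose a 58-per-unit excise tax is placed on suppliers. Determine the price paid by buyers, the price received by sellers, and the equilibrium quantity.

Suppliers keep P_s = P_b - 58 per unit, so supply in terms of the buyer price is Qs = -287.5 + 1.5P_b.
Market clearing requires 1350.5 - 1.5P_b = -287.5 + 1.5P_b; hence 1638 = 3P_b and P_b = 546.
Then P_s = 546 - 58 = 488 and Q = 1350.5 - 1.5(546) = 531.5.

P_b = 546, P_s = 488, Q = 531.5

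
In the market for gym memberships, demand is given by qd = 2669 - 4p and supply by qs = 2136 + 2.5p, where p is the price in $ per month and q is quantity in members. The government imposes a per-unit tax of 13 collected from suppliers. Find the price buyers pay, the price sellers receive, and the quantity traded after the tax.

p_b = 87, p_s = 74, q = 2321

The tax drives a wedge p_b - p_s = 13. Substituting p_s = p_b - 13 into supply: qs = 2103.5 + 2.5p_b.
Equate demand and the shifted supply: 2669 - 4p_b = 2103.5 + 2.5p_b, giving 6.5p_b = 565.5, so p_b = 87.
Then p_s = 87 - 13 = 74 and q = 2669 - 4(87) = 2321.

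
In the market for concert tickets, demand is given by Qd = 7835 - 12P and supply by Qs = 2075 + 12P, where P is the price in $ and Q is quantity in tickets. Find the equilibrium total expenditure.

Total expenditure = 1189200

At equilibrium Qd = Qs, so 7835 - 12P = 2075 + 12P; collecting terms, 5760 = 24P and P* = 240.
Then Q* = 7835 - 12(240) = 4955.
Total expenditure = P* × Q* = 240 × 4955 = 1189200.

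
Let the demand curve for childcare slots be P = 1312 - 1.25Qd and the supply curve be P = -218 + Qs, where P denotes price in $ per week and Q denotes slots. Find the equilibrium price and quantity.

Solving each curve for Q: Qd = 1049.6 - 0.8P and Qs = 218 + P.
At equilibrium Qd = Qs, so 1049.6 - 0.8P = 218 + P; collecting terms, 831.6 = 1.8P and P* = 462.
Plugging P* into demand: Q* = 1049.6 - 0.8(462) = 680.

P* = 462, Q* = 680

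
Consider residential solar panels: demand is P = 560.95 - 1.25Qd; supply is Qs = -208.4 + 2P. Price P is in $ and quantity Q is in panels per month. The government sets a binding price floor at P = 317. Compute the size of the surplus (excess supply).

Rewriting in direct form: Qd = 448.76 - 0.8P.
At P = 317: Qd = 195.16 and Qs = 425.6.
Surplus = Qs - Qd = 425.6 - 195.16 = 230.44.

Surplus = 230.44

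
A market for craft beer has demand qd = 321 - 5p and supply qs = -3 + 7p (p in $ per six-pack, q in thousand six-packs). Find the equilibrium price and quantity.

Set qd = qs: 321 - 5p = -3 + 7p, so 324 = 12p and p* = 27.
Then q* = 321 - 5(27) = 186.

p* = 27, q* = 186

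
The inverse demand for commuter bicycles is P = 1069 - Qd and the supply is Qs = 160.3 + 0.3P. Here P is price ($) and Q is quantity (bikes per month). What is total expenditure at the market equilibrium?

Rewriting in direct form: Qd = 1069 - P.
Set Qd = Qs: 1069 - P = 160.3 + 0.3P, so 908.7 = 1.3P and P* = 699.
Plugging P* into demand: Q* = 1069 - 699 = 370.
Total expenditure = P* × Q* = 699 × 370 = 258630.

Total expenditure = 258630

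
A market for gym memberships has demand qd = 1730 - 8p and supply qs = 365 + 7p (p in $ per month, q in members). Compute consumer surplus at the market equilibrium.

Consumer surplus = 62750.25

Set qd = qs: 1730 - 8p = 365 + 7p, so 1365 = 15p and p* = 91.
From the demand curve, q* = 1730 - 8(91) = 1002.
Demand choke price (qd = 0): p = 1730/8 = 216.25. Consumer surplus = ½ × (216.25 - 91) × 1002 = 62750.25.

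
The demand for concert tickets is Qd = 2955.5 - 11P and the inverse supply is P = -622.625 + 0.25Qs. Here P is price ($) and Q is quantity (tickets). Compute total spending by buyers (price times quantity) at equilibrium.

Rewriting in direct form: Qs = 2490.5 + 4P.
Equating demand and supply, 2955.5 - 11P = 2490.5 + 4P gives 15P = 465, so P* = 31.
Plugging P* into demand: Q* = 2955.5 - 11(31) = 2614.5.
Total spending by buyers = P* × Q* = 31 × 2614.5 = 81049.5.

Total spending by buyers = 81049.5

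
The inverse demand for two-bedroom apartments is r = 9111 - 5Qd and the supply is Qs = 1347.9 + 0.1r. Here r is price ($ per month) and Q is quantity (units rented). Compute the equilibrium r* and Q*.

In direct form, Qd = 1822.2 - 0.2r.
Set Qd = Qs: 1822.2 - 0.2r = 1347.9 + 0.1r, so 474.3 = 0.3r and r* = 1581.
Substitute back: Q* = 1822.2 - 0.2(1581) = 1506.

r* = 1581, Q* = 1506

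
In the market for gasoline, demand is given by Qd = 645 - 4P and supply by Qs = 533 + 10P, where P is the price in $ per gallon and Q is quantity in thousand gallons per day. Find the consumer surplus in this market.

At equilibrium Qd = Qs, so 645 - 4P = 533 + 10P; collecting terms, 112 = 14P and P* = 8.
Then Q* = 645 - 4(8) = 613.
Demand choke price (Qd = 0): P = 645/4 = 161.25. Consumer surplus = ½ × (161.25 - 8) × 613 = 46971.125.

Consumer surplus = 46971.125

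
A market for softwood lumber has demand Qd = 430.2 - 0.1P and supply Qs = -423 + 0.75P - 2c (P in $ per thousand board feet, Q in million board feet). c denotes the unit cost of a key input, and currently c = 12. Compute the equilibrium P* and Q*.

With c = 12, supply is Qs = -447 + 0.75P.
At equilibrium Qd = Qs, so 430.2 - 0.1P = -447 + 0.75P; collecting terms, 877.2 = 0.85P and P* = 1032.
Then Q* = 430.2 - 0.1(1032) = 327.

P* = 1032, Q* = 327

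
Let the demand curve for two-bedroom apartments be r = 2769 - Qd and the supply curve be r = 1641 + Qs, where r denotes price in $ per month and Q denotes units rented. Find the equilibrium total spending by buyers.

Total spending by buyers = 1243620

Inverting to quantity form: Qd = 2769 - r and Qs = -1641 + r.
At equilibrium Qd = Qs, so 2769 - r = -1641 + r; collecting terms, 4410 = 2r and r* = 2205.
Substitute back: Q* = 2769 - 2205 = 564.
Total spending by buyers = r* × Q* = 2205 × 564 = 1243620.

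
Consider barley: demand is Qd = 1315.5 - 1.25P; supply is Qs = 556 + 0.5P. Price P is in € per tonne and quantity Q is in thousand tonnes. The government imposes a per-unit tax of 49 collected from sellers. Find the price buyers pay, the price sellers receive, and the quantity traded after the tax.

P_b = 448, P_s = 399, Q = 755.5

The tax drives a wedge P_b - P_s = 49. Substituting P_s = P_b - 49 into supply: Qs = 531.5 + 0.5P_b.
Equate demand and the shifted supply: 1315.5 - 1.25P_b = 531.5 + 0.5P_b, giving 1.75P_b = 784, so P_b = 448.
Then P_s = 448 - 49 = 399 and Q = 1315.5 - 1.25(448) = 755.5.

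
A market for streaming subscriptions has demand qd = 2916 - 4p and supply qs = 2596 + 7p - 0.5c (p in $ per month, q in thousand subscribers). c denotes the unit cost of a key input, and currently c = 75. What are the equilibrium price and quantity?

p* = 32.5, q* = 2786

With c = 75, supply is qs = 2558.5 + 7p.
Equating demand and supply, 2916 - 4p = 2558.5 + 7p gives 11p = 357.5, so p* = 32.5.
Substitute back: q* = 2916 - 4(32.5) = 2786.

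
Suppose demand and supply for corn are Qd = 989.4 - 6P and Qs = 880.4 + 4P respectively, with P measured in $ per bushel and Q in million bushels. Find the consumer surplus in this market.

Consumer surplus = 71148

The market clears where 989.4 - 6P = 880.4 + 4P. Rearranging, 10P = 109, hence P* = 10.9.
Then Q* = 989.4 - 6(10.9) = 924.
Demand choke price (Qd = 0): P = 989.4/6 = 164.9. Consumer surplus = ½ × (164.9 - 10.9) × 924 = 71148.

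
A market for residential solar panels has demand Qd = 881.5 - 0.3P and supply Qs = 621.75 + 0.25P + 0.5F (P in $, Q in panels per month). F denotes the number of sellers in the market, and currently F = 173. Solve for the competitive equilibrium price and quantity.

With F = 173, supply is Qs = 708.25 + 0.25P.
At equilibrium Qd = Qs, so 881.5 - 0.3P = 708.25 + 0.25P; collecting terms, 173.25 = 0.55P and P* = 315.
Then Q* = 881.5 - 0.3(315) = 787.

P* = 315, Q* = 787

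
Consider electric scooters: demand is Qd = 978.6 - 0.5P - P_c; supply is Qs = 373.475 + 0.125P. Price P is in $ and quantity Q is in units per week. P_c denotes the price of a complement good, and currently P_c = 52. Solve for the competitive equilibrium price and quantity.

With P_c = 52, demand is Qd = 926.6 - 0.5P.
Set Qd = Qs: 926.6 - 0.5P = 373.475 + 0.125P, so 553.125 = 0.625P and P* = 885.
Substitute back: Q* = 926.6 - 0.5(885) = 484.1.

P* = 885, Q* = 484.1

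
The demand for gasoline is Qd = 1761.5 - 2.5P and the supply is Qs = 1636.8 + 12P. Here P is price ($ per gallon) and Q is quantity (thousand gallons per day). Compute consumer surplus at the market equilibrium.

Consumer surplus = 605520

At equilibrium Qd = Qs, so 1761.5 - 2.5P = 1636.8 + 12P; collecting terms, 124.7 = 14.5P and P* = 8.6.
From the demand curve, Q* = 1761.5 - 2.5(8.6) = 1740.
Demand choke price (Qd = 0): P = 1761.5/2.5 = 704.6. Consumer surplus = ½ × (704.6 - 8.6) × 1740 = 605520.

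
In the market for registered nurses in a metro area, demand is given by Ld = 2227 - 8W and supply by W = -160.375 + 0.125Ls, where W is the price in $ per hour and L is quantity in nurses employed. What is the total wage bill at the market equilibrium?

The total wage bill = 103545

Inverting to quantity form: Ls = 1283 + 8W.
Set Ld = Ls: 2227 - 8W = 1283 + 8W, so 944 = 16W and W* = 59.
Plugging W* into demand: L* = 2227 - 8(59) = 1755.
The total wage bill = W* × L* = 59 × 1755 = 103545.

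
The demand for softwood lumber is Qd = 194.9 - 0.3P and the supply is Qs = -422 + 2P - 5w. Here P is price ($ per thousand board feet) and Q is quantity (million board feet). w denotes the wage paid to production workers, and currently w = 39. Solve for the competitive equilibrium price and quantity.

With w = 39, supply is Qs = -617 + 2P.
The market clears where 194.9 - 0.3P = -617 + 2P. Rearranging, 2.3P = 811.9, hence P* = 353.
From the demand curve, Q* = 194.9 - 0.3(353) = 89.

P* = 353, Q* = 89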